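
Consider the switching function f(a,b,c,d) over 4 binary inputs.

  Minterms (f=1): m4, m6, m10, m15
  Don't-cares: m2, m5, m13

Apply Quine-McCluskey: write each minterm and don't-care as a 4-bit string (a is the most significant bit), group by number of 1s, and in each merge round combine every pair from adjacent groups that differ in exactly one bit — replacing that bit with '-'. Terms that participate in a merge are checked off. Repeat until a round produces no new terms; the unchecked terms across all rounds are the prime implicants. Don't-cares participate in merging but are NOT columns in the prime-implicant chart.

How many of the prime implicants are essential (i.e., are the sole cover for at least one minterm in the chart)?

2

size-2^0 implicants → 0010(✓)  0100(✓)  0101(✓)  0110(✓)  1010(✓)  1101(✓)  1111(✓)
size-2^1 implicants → -010  -101  0-10  01-0  010-  11-1
Unchecked terms (primes): -010, -101, 0-10, 01-0, 010-, 11-1
Minterm coverage:
  m4 ⊆ 01-0,010-
  m6 ⊆ 0-10,01-0
  m10 ⊆ -010 [E]
  m15 ⊆ 11-1 [E]
E = {-010, 11-1}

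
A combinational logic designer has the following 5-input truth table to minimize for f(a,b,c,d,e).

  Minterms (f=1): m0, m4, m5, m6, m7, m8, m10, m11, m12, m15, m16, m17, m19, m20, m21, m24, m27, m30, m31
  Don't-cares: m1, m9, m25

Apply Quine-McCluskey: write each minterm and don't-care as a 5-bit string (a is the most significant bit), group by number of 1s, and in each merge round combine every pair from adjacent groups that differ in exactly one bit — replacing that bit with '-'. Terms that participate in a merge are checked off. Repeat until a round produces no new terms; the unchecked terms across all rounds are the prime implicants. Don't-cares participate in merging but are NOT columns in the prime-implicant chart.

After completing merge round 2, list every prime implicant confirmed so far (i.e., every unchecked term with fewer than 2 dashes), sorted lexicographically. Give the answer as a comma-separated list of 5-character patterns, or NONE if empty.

0-111, 1111-

size-2^0 implicants → 00000(✓)  00001(✓)  00100(✓)  00101(✓)  00110(✓)  00111(✓)  01000(✓)  01001(✓)  01010(✓)  01011(✓)  01100(✓)  01111(✓)  10000(✓)  10001(✓)  10011(✓)  10100(✓)  10101(✓)  11000(✓)  11001(✓)  11011(✓)  11110(✓)  11111(✓)
size-2^1 implicants → -0000(✓)  -0001(✓)  -0100(✓)  -0101(✓)  -1000(✓)  -1001(✓)  -1011(✓)  -1111(✓)  0-000(✓)  0-001(✓)  0-100(✓)  0-111  00-00(✓)  00-01(✓)  0000-(✓)  001-0(✓)  001-1(✓)  0010-(✓)  0011-(✓)  01-00(✓)  01-11(✓)  010-0(✓)  010-1(✓)  0100-(✓)  0101-(✓)  1-000(✓)  1-001(✓)  1-011(✓)  10-00(✓)  10-01(✓)  100-1(✓)  1000-(✓)  1010-(✓)  11-11(✓)  110-1(✓)  1100-(✓)  1111-
size-2^2 implicants → --000(✓)  --001(✓)  -0-00(✓)  -0-01(✓)  -000-(✓)  -010-(✓)  -1-11  -10-1  -100-(✓)  0--00  0-00-(✓)  00-0-(✓)  001--  010--  1-0-1  1-00-(✓)  10-0-(✓)
size-2^3 implicants → --00-  -0-0-
Unchecked terms (primes): --00-, -0-0-, -1-11, -10-1, 0--00, 0-111, 001--, 010--, 1-0-1, 1111-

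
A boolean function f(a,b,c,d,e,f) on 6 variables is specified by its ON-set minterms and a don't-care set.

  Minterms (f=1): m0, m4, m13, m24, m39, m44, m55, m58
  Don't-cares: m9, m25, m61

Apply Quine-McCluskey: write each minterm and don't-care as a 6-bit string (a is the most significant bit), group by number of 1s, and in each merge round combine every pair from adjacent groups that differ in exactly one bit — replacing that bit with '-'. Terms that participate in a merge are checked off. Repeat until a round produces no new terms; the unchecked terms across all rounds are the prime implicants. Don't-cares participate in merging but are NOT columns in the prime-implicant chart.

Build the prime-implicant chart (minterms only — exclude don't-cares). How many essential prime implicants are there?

6

size-2^0 implicants → 000000(✓)  000100(✓)  001001(✓)  001101(✓)  011000(✓)  011001(✓)  100111(✓)  101100  110111(✓)  111010  111101
size-2^1 implicants → 0-1001  000-00  001-01  01100-  1-0111
Unchecked terms (primes): 0-1001, 000-00, 001-01, 01100-, 1-0111, 101100, 111010, 111101
Minterm coverage:
  m0 ⊆ 000-00 [E]
  m4 ⊆ 000-00 [E]
  m13 ⊆ 001-01 [E]
  m24 ⊆ 01100- [E]
  m39 ⊆ 1-0111 [E]
  m44 ⊆ 101100 [E]
  m55 ⊆ 1-0111 [E]
  m58 ⊆ 111010 [E]
E = {000-00, 001-01, 01100-, 1-0111, 101100, 111010}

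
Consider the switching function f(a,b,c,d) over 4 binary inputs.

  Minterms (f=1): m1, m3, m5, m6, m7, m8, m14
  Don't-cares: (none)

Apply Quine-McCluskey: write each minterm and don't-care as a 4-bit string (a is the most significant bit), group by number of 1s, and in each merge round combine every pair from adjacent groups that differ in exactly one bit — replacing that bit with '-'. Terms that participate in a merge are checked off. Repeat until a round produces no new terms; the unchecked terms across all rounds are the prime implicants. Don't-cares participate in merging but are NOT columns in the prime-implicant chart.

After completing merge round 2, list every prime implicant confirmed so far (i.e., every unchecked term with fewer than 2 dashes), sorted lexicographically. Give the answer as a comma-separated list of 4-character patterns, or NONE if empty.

-110, 011-, 1000

[col 0] 0001*, 0011*, 0101*, 0110*, 0111*, 1000, 1110*
[col 1] -110, 0-01*, 0-11*, 00-1*, 01-1*, 011-
[col 2] 0--1
Prime implicants: -110, 0--1, 011-, 1000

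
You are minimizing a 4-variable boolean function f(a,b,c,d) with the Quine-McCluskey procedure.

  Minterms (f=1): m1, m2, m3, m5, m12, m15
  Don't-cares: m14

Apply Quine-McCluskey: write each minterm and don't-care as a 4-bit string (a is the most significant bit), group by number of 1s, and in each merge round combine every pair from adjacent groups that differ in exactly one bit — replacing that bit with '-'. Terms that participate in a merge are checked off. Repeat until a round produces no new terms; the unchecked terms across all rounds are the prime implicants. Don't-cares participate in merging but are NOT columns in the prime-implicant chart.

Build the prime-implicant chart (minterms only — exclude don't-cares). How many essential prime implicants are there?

4

size-2^0 implicants → 0001(✓)  0010(✓)  0011(✓)  0101(✓)  1100(✓)  1110(✓)  1111(✓)
size-2^1 implicants → 0-01  00-1  001-  11-0  111-
Unchecked terms (primes): 0-01, 00-1, 001-, 11-0, 111-
Minterm coverage:
  m1 ⊆ 0-01,00-1
  m2 ⊆ 001- [E]
  m3 ⊆ 00-1,001-
  m5 ⊆ 0-01 [E]
  m12 ⊆ 11-0 [E]
  m15 ⊆ 111- [E]
E = {0-01, 001-, 11-0, 111-}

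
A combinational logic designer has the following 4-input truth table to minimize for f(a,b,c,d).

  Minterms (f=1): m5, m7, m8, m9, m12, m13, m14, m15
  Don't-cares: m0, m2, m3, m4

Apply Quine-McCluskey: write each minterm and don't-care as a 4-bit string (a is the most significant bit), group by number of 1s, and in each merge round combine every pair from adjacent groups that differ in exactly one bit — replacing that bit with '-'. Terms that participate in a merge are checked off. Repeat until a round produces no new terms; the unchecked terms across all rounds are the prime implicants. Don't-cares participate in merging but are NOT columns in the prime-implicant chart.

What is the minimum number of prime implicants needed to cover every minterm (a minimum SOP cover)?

3

[col 0] 0000*, 0010*, 0011*, 0100*, 0101*, 0111*, 1000*, 1001*, 1100*, 1101*, 1110*, 1111*
[col 1] -000*, -100*, -101*, -111*, 0-00*, 0-11, 00-0, 001-, 01-1*, 010-*, 1-00*, 1-01*, 100-*, 11-0*, 11-1*, 110-*, 111-*
[col 2] --00, -1-1, -10-, 1-0-, 11--
Prime implicants: --00, -1-1, -10-, 0-11, 00-0, 001-, 1-0-, 11--
PI chart (minterm → PIs covering it):
  5 | -1-1,-10-
  7 | -1-1,0-11
  8 | --00,1-0-
  9 | 1-0-  (sole → essential)
  12 | --00,-10-,1-0-,11--
  13 | -1-1,-10-,1-0-,11--
  14 | 11--  (sole → essential)
  15 | -1-1,11--
Essential prime implicants: 1-0-, 11--
Petrick residual → -1-1
Minimum SOP uses 3 PIs: bd + ac' + ab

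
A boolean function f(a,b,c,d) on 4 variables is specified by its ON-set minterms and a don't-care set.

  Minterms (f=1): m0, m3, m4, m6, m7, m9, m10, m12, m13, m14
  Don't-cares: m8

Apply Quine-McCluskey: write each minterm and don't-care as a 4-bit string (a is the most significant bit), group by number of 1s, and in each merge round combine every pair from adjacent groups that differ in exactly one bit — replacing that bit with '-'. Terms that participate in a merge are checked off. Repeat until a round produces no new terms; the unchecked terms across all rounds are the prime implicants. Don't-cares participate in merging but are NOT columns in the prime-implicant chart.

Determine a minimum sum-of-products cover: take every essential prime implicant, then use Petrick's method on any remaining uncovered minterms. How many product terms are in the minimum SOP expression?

[col 0] 0000*, 0011*, 0100*, 0110*, 0111*, 1000*, 1001*, 1010*, 1100*, 1101*, 1110*
[col 1] -000*, -100*, -110*, 0-00*, 0-11, 01-0*, 011-, 1-00*, 1-01*, 1-10*, 10-0*, 100-*, 11-0*, 110-*
[col 2] --00, -1-0, 1--0, 1-0-
Prime implicants: --00, -1-0, 0-11, 011-, 1--0, 1-0-
PI chart (minterm → PIs covering it):
  0 | --00  (sole → essential)
  3 | 0-11  (sole → essential)
  4 | --00,-1-0
  6 | -1-0,011-
  7 | 0-11,011-
  9 | 1-0-  (sole → essential)
  10 | 1--0  (sole → essential)
  12 | --00,-1-0,1--0,1-0-
  13 | 1-0-  (sole → essential)
  14 | -1-0,1--0
Essential prime implicants: --00, 0-11, 1--0, 1-0-
Petrick residual → -1-0
Minimum SOP uses 5 PIs: c'd' + bd' + a'cd + ad' + ac'

5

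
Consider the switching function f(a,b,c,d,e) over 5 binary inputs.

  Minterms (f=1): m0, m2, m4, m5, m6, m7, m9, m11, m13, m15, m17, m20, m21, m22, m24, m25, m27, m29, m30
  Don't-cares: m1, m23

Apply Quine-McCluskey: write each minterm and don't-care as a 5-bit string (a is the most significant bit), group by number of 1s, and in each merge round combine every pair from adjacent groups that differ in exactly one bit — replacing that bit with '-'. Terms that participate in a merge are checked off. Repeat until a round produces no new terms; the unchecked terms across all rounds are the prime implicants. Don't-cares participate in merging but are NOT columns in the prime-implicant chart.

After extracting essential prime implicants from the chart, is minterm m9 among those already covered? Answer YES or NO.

YES

[col 0] 00000*, 00001*, 00010*, 00100*, 00101*, 00110*, 00111*, 01001*, 01011*, 01101*, 01111*, 10001*, 10100*, 10101*, 10110*, 10111*, 11000*, 11001*, 11011*, 11101*, 11110*
[col 1] -0001*, -0100*, -0101*, -0110*, -0111*, -1001*, -1011*, -1101*, 0-001*, 0-101*, 0-111*, 00-00*, 00-01*, 00-10*, 000-0*, 0000-*, 001-0*, 001-1*, 0010-*, 0011-*, 01-01*, 01-11*, 010-1*, 011-1*, 1-001*, 1-101*, 1-110, 10-01*, 101-0*, 101-1*, 1010-*, 1011-*, 11-01*, 110-1*, 1100-
[col 2] --001*, --101*, -0-01*, -01-0*, -01-1*, -010-*, -011-*, -1-01*, -10-1, 0--01*, 0-1-1, 00--0, 00-0-, 001--*, 01--1, 1--01*, 101--*
[col 3] ---01, -01--
Prime implicants: ---01, -01--, -10-1, 0-1-1, 00--0, 00-0-, 01--1, 1-110, 1100-
PI chart (minterm → PIs covering it):
  0 | 00--0,00-0-
  2 | 00--0  (sole → essential)
  4 | -01--,00--0,00-0-
  5 | ---01,-01--,0-1-1,00-0-
  6 | -01--,00--0
  7 | -01--,0-1-1
  9 | ---01,-10-1,01--1
  11 | -10-1,01--1
  13 | ---01,0-1-1,01--1
  15 | 0-1-1,01--1
  17 | ---01  (sole → essential)
  20 | -01--  (sole → essential)
  21 | ---01,-01--
  22 | -01--,1-110
  24 | 1100-  (sole → essential)
  25 | ---01,-10-1,1100-
  27 | -10-1  (sole → essential)
  29 | ---01  (sole → essential)
  30 | 1-110  (sole → essential)
Essential prime implicants: ---01, -01--, -10-1, 00--0, 1-110, 1100-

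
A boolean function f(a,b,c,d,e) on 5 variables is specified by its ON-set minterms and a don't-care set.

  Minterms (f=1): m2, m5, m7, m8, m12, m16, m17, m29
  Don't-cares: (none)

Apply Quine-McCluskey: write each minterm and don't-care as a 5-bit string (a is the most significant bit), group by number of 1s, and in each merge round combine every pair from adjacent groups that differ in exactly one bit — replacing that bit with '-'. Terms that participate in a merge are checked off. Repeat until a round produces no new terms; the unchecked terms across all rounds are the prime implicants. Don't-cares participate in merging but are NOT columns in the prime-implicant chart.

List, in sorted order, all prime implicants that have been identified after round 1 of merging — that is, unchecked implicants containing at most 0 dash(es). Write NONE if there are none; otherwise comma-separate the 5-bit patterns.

Round 0: 00010 00101✓ 00111✓ 01000✓ 01100✓ 10000✓ 10001✓ 11101
Round 1: 001-1 01-00 1000-
PIs = {00010, 001-1, 01-00, 1000-, 11101}

00010, 11101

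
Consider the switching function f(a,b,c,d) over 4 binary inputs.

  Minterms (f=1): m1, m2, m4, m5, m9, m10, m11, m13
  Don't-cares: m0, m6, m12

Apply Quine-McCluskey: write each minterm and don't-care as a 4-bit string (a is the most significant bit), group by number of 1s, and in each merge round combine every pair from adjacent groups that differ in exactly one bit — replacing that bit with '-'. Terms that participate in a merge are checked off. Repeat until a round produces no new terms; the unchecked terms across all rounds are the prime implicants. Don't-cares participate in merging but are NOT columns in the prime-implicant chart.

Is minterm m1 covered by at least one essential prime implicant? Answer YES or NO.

NO

Round 0: 0000✓ 0001✓ 0010✓ 0100✓ 0101✓ 0110✓ 1001✓ 1010✓ 1011✓ 1100✓ 1101✓
Round 1: -001✓ -010 -100✓ -101✓ 0-00✓ 0-01✓ 0-10✓ 00-0✓ 000-✓ 01-0✓ 010-✓ 1-01✓ 10-1 101- 110-✓
Round 2: --01 -10- 0--0 0-0-
PIs = {--01, -010, -10-, 0--0, 0-0-, 10-1, 101-}
Coverage chart:
  m1: --01,0-0-
  m2: -010,0--0
  m4: -10-,0--0,0-0-
  m5: --01,-10-,0-0-
  m9: --01,10-1
  m10: -010,101-
  m11: 10-1,101-
  m13: --01,-10-
(no essential prime implicants)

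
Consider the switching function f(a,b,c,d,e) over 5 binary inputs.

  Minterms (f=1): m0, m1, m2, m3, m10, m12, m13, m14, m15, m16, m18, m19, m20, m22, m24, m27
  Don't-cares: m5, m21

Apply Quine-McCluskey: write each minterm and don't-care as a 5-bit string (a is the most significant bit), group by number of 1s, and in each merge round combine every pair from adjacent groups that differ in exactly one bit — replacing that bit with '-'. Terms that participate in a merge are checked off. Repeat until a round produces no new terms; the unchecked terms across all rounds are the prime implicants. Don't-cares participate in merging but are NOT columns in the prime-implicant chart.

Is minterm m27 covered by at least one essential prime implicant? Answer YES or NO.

YES

Round 0: 00000✓ 00001✓ 00010✓ 00011✓ 00101✓ 01010✓ 01100✓ 01101✓ 01110✓ 01111✓ 10000✓ 10010✓ 10011✓ 10100✓ 10101✓ 10110✓ 11000✓ 11011✓
Round 1: -0000✓ -0010✓ -0011✓ -0101 0-010 0-101 00-01 000-0✓ 000-1✓ 0000-✓ 0001-✓ 01-10 011-0✓ 011-1✓ 0110-✓ 0111-✓ 1-000 1-011 10-00✓ 10-10✓ 100-0✓ 1001-✓ 101-0✓ 1010-
Round 2: -00-0 -001- 000-- 011-- 10--0
PIs = {-00-0, -001-, -0101, 0-010, 0-101, 00-01, 000--, 01-10, 011--, 1-000, 1-011, 10--0, 1010-}
Coverage chart:
  m0: -00-0,000--
  m1: 00-01,000--
  m2: -00-0,-001-,0-010,000--
  m3: -001-,000--
  m10: 0-010,01-10
  m12: 011-- ←essential
  m13: 0-101,011--
  m14: 01-10,011--
  m15: 011-- ←essential
  m16: -00-0,1-000,10--0
  m18: -00-0,-001-,10--0
  m19: -001-,1-011
  m20: 10--0,1010-
  m22: 10--0 ←essential
  m24: 1-000 ←essential
  m27: 1-011 ←essential
Essential: 011--, 1-000, 1-011, 10--0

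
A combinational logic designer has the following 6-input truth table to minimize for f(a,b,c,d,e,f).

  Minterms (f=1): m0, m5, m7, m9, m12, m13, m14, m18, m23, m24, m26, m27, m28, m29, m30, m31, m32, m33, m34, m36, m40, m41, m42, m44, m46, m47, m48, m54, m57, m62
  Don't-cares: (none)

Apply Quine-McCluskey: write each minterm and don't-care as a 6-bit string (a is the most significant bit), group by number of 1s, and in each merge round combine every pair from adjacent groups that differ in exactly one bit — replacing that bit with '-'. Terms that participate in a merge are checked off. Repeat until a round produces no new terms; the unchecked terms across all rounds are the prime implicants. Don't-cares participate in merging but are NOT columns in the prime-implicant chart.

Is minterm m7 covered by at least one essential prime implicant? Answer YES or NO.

[col 0] 000000*, 000101*, 000111*, 001001*, 001100*, 001101*, 001110*, 010010*, 010111*, 011000*, 011010*, 011011*, 011100*, 011101*, 011110*, 011111*, 100000*, 100001*, 100010*, 100100*, 101000*, 101001*, 101010*, 101100*, 101110*, 101111*, 110000*, 110110*, 111001*, 111110*
[col 1] -00000, -01001, -01100*, -01110*, -11110*, 0-0111, 0-1100*, 0-1101*, 0-1110*, 00-101, 0001-1, 001-01, 0011-0*, 00110-*, 01-010, 01-111, 011-00*, 011-10*, 011-11*, 0110-0*, 01101-*, 0111-0*, 0111-1*, 01110-*, 01111-*, 1-0000, 1-1001, 1-1110*, 10-000*, 10-001*, 10-010*, 10-100*, 100-00*, 1000-0*, 10000-*, 101-00*, 101-10*, 1010-0*, 10100-*, 1011-0*, 10111-, 11-110
[col 2] --1110, -011-0, 0-11-0, 0-110-, 011--0, 011-1-, 0111--, 10--00, 10-0-0, 10-00-, 101--0
Prime implicants: --1110, -00000, -01001, -011-0, 0-0111, 0-11-0, 0-110-, 00-101, 0001-1, 001-01, 01-010, 01-111, 011--0, 011-1-, 0111--, 1-0000, 1-1001, 10--00, 10-0-0, 10-00-, 101--0, 10111-, 11-110
PI chart (minterm → PIs covering it):
  0 | -00000  (sole → essential)
  5 | 00-101,0001-1
  7 | 0-0111,0001-1
  9 | -01001,001-01
  12 | -011-0,0-11-0,0-110-
  13 | 0-110-,00-101,001-01
  14 | --1110,-011-0,0-11-0
  18 | 01-010  (sole → essential)
  23 | 0-0111,01-111
  24 | 011--0  (sole → essential)
  26 | 01-010,011--0,011-1-
  27 | 011-1-  (sole → essential)
  28 | 0-11-0,0-110-,011--0,0111--
  29 | 0-110-,0111--
  30 | --1110,0-11-0,011--0,011-1-,0111--
  31 | 01-111,011-1-,0111--
  32 | -00000,1-0000,10--00,10-0-0,10-00-
  33 | 10-00-  (sole → essential)
  34 | 10-0-0  (sole → essential)
  36 | 10--00  (sole → essential)
  40 | 10--00,10-0-0,10-00-,101--0
  41 | -01001,1-1001,10-00-
  42 | 10-0-0,101--0
  44 | -011-0,10--00,101--0
  46 | --1110,-011-0,101--0,10111-
  47 | 10111-  (sole → essential)
  48 | 1-0000  (sole → essential)
  54 | 11-110  (sole → essential)
  57 | 1-1001  (sole → essential)
  62 | --1110,11-110
Essential prime implicants: -00000, 01-010, 011--0, 011-1-, 1-0000, 1-1001, 10--00, 10-0-0, 10-00-, 10111-, 11-110

NO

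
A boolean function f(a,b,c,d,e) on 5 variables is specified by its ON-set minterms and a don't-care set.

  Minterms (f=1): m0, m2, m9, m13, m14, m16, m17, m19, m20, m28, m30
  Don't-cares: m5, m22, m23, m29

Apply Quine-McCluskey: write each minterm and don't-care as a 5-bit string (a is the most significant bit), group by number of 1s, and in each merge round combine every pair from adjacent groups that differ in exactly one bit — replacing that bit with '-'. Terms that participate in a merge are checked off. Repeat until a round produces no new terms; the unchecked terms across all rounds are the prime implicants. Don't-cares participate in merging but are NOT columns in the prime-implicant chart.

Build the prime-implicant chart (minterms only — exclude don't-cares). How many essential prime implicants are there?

3

[col 0] 00000*, 00010*, 00101*, 01001*, 01101*, 01110*, 10000*, 10001*, 10011*, 10100*, 10110*, 10111*, 11100*, 11101*, 11110*
[col 1] -0000, -1101, -1110, 0-101, 000-0, 01-01, 1-100*, 1-110*, 10-00, 10-11, 100-1, 1000-, 101-0*, 1011-, 111-0*, 1110-
[col 2] 1-1-0
Prime implicants: -0000, -1101, -1110, 0-101, 000-0, 01-01, 1-1-0, 10-00, 10-11, 100-1, 1000-, 1011-, 1110-
PI chart (minterm → PIs covering it):
  0 | -0000,000-0
  2 | 000-0  (sole → essential)
  9 | 01-01  (sole → essential)
  13 | -1101,0-101,01-01
  14 | -1110  (sole → essential)
  16 | -0000,10-00,1000-
  17 | 100-1,1000-
  19 | 10-11,100-1
  20 | 1-1-0,10-00
  28 | 1-1-0,1110-
  30 | -1110,1-1-0
Essential prime implicants: -1110, 000-0, 01-01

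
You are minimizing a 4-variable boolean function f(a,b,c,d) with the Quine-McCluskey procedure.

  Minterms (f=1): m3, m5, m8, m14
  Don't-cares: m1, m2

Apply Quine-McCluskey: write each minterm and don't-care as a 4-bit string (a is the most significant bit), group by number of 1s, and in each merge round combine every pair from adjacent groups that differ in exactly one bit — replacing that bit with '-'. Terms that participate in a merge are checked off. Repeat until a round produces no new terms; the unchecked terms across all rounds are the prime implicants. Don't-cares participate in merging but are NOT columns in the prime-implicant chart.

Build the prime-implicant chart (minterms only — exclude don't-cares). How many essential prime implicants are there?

3

[col 0] 0001*, 0010*, 0011*, 0101*, 1000, 1110
[col 1] 0-01, 00-1, 001-
Prime implicants: 0-01, 00-1, 001-, 1000, 1110
PI chart (minterm → PIs covering it):
  3 | 00-1,001-
  5 | 0-01  (sole → essential)
  8 | 1000  (sole → essential)
  14 | 1110  (sole → essential)
Essential prime implicants: 0-01, 1000, 1110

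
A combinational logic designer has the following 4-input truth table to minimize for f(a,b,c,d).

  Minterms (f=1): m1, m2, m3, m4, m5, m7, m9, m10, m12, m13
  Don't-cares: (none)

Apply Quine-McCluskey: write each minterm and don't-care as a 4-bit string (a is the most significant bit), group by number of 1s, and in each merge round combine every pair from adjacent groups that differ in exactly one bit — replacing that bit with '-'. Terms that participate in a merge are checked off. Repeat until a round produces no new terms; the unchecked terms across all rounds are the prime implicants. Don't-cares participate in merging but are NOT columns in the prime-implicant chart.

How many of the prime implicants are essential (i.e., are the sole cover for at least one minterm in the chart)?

4

size-2^0 implicants → 0001(✓)  0010(✓)  0011(✓)  0100(✓)  0101(✓)  0111(✓)  1001(✓)  1010(✓)  1100(✓)  1101(✓)
size-2^1 implicants → -001(✓)  -010  -100(✓)  -101(✓)  0-01(✓)  0-11(✓)  00-1(✓)  001-  01-1(✓)  010-(✓)  1-01(✓)  110-(✓)
size-2^2 implicants → --01  -10-  0--1
Unchecked terms (primes): --01, -010, -10-, 0--1, 001-
Minterm coverage:
  m1 ⊆ --01,0--1
  m2 ⊆ -010,001-
  m3 ⊆ 0--1,001-
  m4 ⊆ -10- [E]
  m5 ⊆ --01,-10-,0--1
  m7 ⊆ 0--1 [E]
  m9 ⊆ --01 [E]
  m10 ⊆ -010 [E]
  m12 ⊆ -10- [E]
  m13 ⊆ --01,-10-
E = {--01, -010, -10-, 0--1}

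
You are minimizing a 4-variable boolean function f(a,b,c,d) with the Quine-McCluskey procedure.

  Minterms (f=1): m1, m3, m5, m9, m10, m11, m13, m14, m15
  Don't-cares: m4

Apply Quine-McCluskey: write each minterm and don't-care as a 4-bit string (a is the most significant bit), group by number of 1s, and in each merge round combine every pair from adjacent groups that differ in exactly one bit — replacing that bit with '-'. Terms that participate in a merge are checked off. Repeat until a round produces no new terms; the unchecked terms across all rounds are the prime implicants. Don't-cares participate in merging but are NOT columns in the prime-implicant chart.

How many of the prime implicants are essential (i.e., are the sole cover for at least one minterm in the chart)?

2

[col 0] 0001*, 0011*, 0100*, 0101*, 1001*, 1010*, 1011*, 1101*, 1110*, 1111*
[col 1] -001*, -011*, -101*, 0-01*, 00-1*, 010-, 1-01*, 1-10*, 1-11*, 10-1*, 101-*, 11-1*, 111-*
[col 2] --01, -0-1, 1--1, 1-1-
Prime implicants: --01, -0-1, 010-, 1--1, 1-1-
PI chart (minterm → PIs covering it):
  1 | --01,-0-1
  3 | -0-1  (sole → essential)
  5 | --01,010-
  9 | --01,-0-1,1--1
  10 | 1-1-  (sole → essential)
  11 | -0-1,1--1,1-1-
  13 | --01,1--1
  14 | 1-1-  (sole → essential)
  15 | 1--1,1-1-
Essential prime implicants: -0-1, 1-1-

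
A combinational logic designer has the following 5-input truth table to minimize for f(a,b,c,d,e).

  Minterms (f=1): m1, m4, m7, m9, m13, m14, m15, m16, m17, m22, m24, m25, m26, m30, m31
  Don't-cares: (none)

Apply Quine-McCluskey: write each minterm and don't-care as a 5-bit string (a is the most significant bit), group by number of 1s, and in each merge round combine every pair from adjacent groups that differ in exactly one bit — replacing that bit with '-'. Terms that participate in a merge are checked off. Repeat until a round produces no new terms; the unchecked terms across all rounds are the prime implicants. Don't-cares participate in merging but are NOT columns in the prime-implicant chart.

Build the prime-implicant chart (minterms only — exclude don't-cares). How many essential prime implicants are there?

size-2^0 implicants → 00001(✓)  00100  00111(✓)  01001(✓)  01101(✓)  01110(✓)  01111(✓)  10000(✓)  10001(✓)  10110(✓)  11000(✓)  11001(✓)  11010(✓)  11110(✓)  11111(✓)
size-2^1 implicants → -0001(✓)  -1001(✓)  -1110(✓)  -1111(✓)  0-001(✓)  0-111  01-01  011-1  0111-(✓)  1-000(✓)  1-001(✓)  1-110  1000-(✓)  11-10  110-0  1100-(✓)  1111-(✓)
size-2^2 implicants → --001  -111-  1-00-
Unchecked terms (primes): --001, -111-, 0-111, 00100, 01-01, 011-1, 1-00-, 1-110, 11-10, 110-0
Minterm coverage:
  m1 ⊆ --001 [E]
  m4 ⊆ 00100 [E]
  m7 ⊆ 0-111 [E]
  m9 ⊆ --001,01-01
  m13 ⊆ 01-01,011-1
  m14 ⊆ -111- [E]
  m15 ⊆ -111-,0-111,011-1
  m16 ⊆ 1-00- [E]
  m17 ⊆ --001,1-00-
  m22 ⊆ 1-110 [E]
  m24 ⊆ 1-00-,110-0
  m25 ⊆ --001,1-00-
  m26 ⊆ 11-10,110-0
  m30 ⊆ -111-,1-110,11-10
  m31 ⊆ -111- [E]
E = {--001, -111-, 0-111, 00100, 1-00-, 1-110}

6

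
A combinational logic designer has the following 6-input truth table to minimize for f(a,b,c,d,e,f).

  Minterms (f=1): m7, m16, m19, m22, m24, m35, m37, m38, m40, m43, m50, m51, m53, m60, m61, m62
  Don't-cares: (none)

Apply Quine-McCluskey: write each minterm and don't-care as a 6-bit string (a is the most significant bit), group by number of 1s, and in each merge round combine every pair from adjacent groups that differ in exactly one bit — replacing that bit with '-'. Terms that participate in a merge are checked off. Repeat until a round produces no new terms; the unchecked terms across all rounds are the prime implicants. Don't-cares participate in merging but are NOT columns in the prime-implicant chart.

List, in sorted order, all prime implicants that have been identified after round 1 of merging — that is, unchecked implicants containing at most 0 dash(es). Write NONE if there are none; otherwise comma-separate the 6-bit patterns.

000111, 010110, 100110, 101000

[col 0] 000111, 010000*, 010011*, 010110, 011000*, 100011*, 100101*, 100110, 101000, 101011*, 110010*, 110011*, 110101*, 111100*, 111101*, 111110*
[col 1] -10011, 01-000, 1-0011, 1-0101, 10-011, 11-101, 11001-, 1111-0, 11110-
Prime implicants: -10011, 000111, 01-000, 010110, 1-0011, 1-0101, 10-011, 100110, 101000, 11-101, 11001-, 1111-0, 11110-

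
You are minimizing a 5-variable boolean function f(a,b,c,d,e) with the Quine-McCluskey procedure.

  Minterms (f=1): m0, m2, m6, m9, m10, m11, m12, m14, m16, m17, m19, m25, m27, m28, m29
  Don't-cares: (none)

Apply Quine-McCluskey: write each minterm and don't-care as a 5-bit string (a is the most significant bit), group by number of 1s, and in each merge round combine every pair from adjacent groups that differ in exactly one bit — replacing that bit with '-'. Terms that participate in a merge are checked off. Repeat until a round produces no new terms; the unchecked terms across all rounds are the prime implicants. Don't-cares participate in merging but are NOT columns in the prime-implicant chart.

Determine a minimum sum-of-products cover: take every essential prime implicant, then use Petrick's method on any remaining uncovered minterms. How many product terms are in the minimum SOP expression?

6

Round 0: 00000✓ 00010✓ 00110✓ 01001✓ 01010✓ 01011✓ 01100✓ 01110✓ 10000✓ 10001✓ 10011✓ 11001✓ 11011✓ 11100✓ 11101✓
Round 1: -0000 -1001✓ -1011✓ -1100 0-010✓ 0-110✓ 00-10✓ 000-0 01-10✓ 010-1✓ 0101- 011-0 1-001✓ 1-011✓ 100-1✓ 1000- 11-01 110-1✓ 1110-
Round 2: -10-1 0--10 1-0-1
PIs = {-0000, -10-1, -1100, 0--10, 000-0, 0101-, 011-0, 1-0-1, 1000-, 11-01, 1110-}
Coverage chart:
  m0: -0000,000-0
  m2: 0--10,000-0
  m6: 0--10 ←essential
  m9: -10-1 ←essential
  m10: 0--10,0101-
  m11: -10-1,0101-
  m12: -1100,011-0
  m14: 0--10,011-0
  m16: -0000,1000-
  m17: 1-0-1,1000-
  m19: 1-0-1 ←essential
  m25: -10-1,1-0-1,11-01
  m27: -10-1,1-0-1
  m28: -1100,1110-
  m29: 11-01,1110-
Essential: -10-1, 0--10, 1-0-1
Petrick residual → -0000, -1100, 11-01
Min cover (6 terms): b'c'd'e' + bc'e + bcd'e' + a'de' + ac'e + abd'e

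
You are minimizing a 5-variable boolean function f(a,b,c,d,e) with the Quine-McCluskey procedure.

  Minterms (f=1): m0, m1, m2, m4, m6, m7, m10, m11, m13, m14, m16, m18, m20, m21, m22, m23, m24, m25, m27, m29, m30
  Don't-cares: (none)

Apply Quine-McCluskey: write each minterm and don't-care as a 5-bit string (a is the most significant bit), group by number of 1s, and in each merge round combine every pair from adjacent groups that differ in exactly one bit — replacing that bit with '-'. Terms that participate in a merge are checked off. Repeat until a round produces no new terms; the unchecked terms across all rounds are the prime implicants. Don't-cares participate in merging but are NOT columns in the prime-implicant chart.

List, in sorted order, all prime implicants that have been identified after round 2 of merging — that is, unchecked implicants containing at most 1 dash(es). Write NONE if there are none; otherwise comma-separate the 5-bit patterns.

[col 0] 00000*, 00001*, 00010*, 00100*, 00110*, 00111*, 01010*, 01011*, 01101*, 01110*, 10000*, 10010*, 10100*, 10101*, 10110*, 10111*, 11000*, 11001*, 11011*, 11101*, 11110*
[col 1] -0000*, -0010*, -0100*, -0110*, -0111*, -1011, -1101, -1110*, 0-010*, 0-110*, 00-00*, 00-10*, 000-0*, 0000-, 001-0*, 0011-*, 01-10*, 0101-, 1-000, 1-101, 1-110*, 10-00*, 10-10*, 100-0*, 101-0*, 101-1*, 1010-*, 1011-*, 11-01, 110-1, 1100-
[col 2] --110, -0-00*, -0-10*, -00-0*, -01-0*, -011-, 0--10, 00--0*, 10--0*, 101--
[col 3] -0--0
Prime implicants: --110, -0--0, -011-, -1011, -1101, 0--10, 0000-, 0101-, 1-000, 1-101, 101--, 11-01, 110-1, 1100-

-1011, -1101, 0000-, 0101-, 1-000, 1-101, 11-01, 110-1, 1100-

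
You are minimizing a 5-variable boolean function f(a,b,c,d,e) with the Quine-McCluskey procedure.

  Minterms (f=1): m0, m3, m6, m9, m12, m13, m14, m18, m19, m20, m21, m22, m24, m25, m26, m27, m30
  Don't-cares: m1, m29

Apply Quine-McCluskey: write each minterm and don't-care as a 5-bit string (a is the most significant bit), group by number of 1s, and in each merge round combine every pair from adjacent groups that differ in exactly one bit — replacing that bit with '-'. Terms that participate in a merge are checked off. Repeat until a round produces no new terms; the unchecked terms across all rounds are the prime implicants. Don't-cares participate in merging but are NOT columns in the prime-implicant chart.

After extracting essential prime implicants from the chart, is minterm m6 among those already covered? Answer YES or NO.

[col 0] 00000*, 00001*, 00011*, 00110*, 01001*, 01100*, 01101*, 01110*, 10010*, 10011*, 10100*, 10101*, 10110*, 11000*, 11001*, 11010*, 11011*, 11101*, 11110*
[col 1] -0011, -0110*, -1001*, -1101*, -1110*, 0-001, 0-110*, 000-1, 0000-, 01-01*, 011-0, 0110-, 1-010*, 1-011*, 1-101, 1-110*, 10-10*, 1001-*, 101-0, 1010-, 11-01*, 11-10*, 110-0*, 110-1*, 1100-*, 1101-*
[col 2] --110, -1-01, 1--10, 1-01-, 110--
Prime implicants: --110, -0011, -1-01, 0-001, 000-1, 0000-, 011-0, 0110-, 1--10, 1-01-, 1-101, 101-0, 1010-, 110--
PI chart (minterm → PIs covering it):
  0 | 0000-  (sole → essential)
  3 | -0011,000-1
  6 | --110  (sole → essential)
  9 | -1-01,0-001
  12 | 011-0,0110-
  13 | -1-01,0110-
  14 | --110,011-0
  18 | 1--10,1-01-
  19 | -0011,1-01-
  20 | 101-0,1010-
  21 | 1-101,1010-
  22 | --110,1--10,101-0
  24 | 110--  (sole → essential)
  25 | -1-01,110--
  26 | 1--10,1-01-,110--
  27 | 1-01-,110--
  30 | --110,1--10
Essential prime implicants: --110, 0000-, 110--

YES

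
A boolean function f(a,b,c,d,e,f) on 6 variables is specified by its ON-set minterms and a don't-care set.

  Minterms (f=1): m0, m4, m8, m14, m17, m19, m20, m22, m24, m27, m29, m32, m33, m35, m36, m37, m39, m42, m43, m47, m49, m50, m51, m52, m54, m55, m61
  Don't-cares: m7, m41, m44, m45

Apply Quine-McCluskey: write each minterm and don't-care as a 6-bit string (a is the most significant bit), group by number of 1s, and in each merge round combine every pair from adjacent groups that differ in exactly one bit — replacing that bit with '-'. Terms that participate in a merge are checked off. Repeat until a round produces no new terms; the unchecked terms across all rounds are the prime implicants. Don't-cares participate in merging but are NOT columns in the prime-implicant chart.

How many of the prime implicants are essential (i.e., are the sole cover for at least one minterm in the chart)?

9

Round 0: 000000✓ 000100✓ 000111✓ 001000✓ 001110 010001✓ 010011✓ 010100✓ 010110✓ 011000✓ 011011✓ 011101✓ 100000✓ 100001✓ 100011✓ 100100✓ 100101✓ 100111✓ 101001✓ 101010✓ 101011✓ 101100✓ 101101✓ 101111✓ 110001✓ 110010✓ 110011✓ 110100✓ 110110✓ 110111✓ 111101✓
Round 1: -00000✓ -00100✓ -00111 -10001✓ -10011✓ -10100✓ -10110✓ -11101 0-0100✓ 0-1000 00-000 000-00✓ 01-011 0100-1✓ 0101-0✓ 1-0001✓ 1-0011✓ 1-0100✓ 1-0111✓ 1-1101 10-001✓ 10-011✓ 10-100✓ 10-101✓ 10-111✓ 100-00✓ 100-01✓ 100-11✓ 1000-1✓ 10000-✓ 1001-1✓ 10010-✓ 101-01✓ 101-11✓ 1010-1✓ 10101- 1011-1✓ 10110-✓ 110-10✓ 110-11✓ 1100-1✓ 11001-✓ 1101-0✓ 11011-✓
Round 2: --0100 -00-00 -100-1 -101-0 1-0-11 1-00-1 10--01✓ 10--11✓ 10-0-1✓ 10-1-1✓ 10-10- 100--1✓ 100-0- 101--1✓ 110-1-
Round 3: 10---1
PIs = {--0100, -00-00, -00111, -100-1, -101-0, -11101, 0-1000, 00-000, 001110, 01-011, 1-0-11, 1-00-1, 1-1101, 10---1, 10-10-, 100-0-, 10101-, 110-1-}
Coverage chart:
  m0: -00-00,00-000
  m4: --0100,-00-00
  m8: 0-1000,00-000
  m14: 001110 ←essential
  m17: -100-1 ←essential
  m19: -100-1,01-011
  m20: --0100,-101-0
  m22: -101-0 ←essential
  m24: 0-1000 ←essential
  m27: 01-011 ←essential
  m29: -11101 ←essential
  m32: -00-00,100-0-
  m33: 1-00-1,10---1,100-0-
  m35: 1-0-11,1-00-1,10---1
  m36: --0100,-00-00,10-10-,100-0-
  m37: 10---1,10-10-,100-0-
  m39: -00111,1-0-11,10---1
  m42: 10101- ←essential
  m43: 10---1,10101-
  m47: 10---1 ←essential
  m49: -100-1,1-00-1
  m50: 110-1- ←essential
  m51: -100-1,1-0-11,1-00-1,110-1-
  m52: --0100,-101-0
  m54: -101-0,110-1-
  m55: 1-0-11,110-1-
  m61: -11101,1-1101
Essential: -100-1, -101-0, -11101, 0-1000, 001110, 01-011, 10---1, 10101-, 110-1-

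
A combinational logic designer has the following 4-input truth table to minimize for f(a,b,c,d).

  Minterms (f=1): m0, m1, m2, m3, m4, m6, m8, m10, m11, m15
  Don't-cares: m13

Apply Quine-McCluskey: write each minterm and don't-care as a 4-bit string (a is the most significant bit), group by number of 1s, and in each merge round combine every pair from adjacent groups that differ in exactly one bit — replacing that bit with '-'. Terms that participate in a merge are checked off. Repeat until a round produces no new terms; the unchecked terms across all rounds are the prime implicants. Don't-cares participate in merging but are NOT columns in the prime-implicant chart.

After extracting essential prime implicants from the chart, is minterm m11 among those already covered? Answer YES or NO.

NO

size-2^0 implicants → 0000(✓)  0001(✓)  0010(✓)  0011(✓)  0100(✓)  0110(✓)  1000(✓)  1010(✓)  1011(✓)  1101(✓)  1111(✓)
size-2^1 implicants → -000(✓)  -010(✓)  -011(✓)  0-00(✓)  0-10(✓)  00-0(✓)  00-1(✓)  000-(✓)  001-(✓)  01-0(✓)  1-11  10-0(✓)  101-(✓)  11-1
size-2^2 implicants → -0-0  -01-  0--0  00--
Unchecked terms (primes): -0-0, -01-, 0--0, 00--, 1-11, 11-1
Minterm coverage:
  m0 ⊆ -0-0,0--0,00--
  m1 ⊆ 00-- [E]
  m2 ⊆ -0-0,-01-,0--0,00--
  m3 ⊆ -01-,00--
  m4 ⊆ 0--0 [E]
  m6 ⊆ 0--0 [E]
  m8 ⊆ -0-0 [E]
  m10 ⊆ -0-0,-01-
  m11 ⊆ -01-,1-11
  m15 ⊆ 1-11,11-1
E = {-0-0, 0--0, 00--}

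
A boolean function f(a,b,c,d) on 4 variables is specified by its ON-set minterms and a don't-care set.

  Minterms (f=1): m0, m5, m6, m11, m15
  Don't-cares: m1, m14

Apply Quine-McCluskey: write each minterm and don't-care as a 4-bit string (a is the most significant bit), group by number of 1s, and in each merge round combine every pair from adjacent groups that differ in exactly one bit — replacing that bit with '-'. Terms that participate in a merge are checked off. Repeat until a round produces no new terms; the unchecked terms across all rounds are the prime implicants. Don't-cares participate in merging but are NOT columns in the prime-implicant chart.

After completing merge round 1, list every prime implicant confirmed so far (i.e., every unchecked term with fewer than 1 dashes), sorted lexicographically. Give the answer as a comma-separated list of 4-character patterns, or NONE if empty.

NONE

[col 0] 0000*, 0001*, 0101*, 0110*, 1011*, 1110*, 1111*
[col 1] -110, 0-01, 000-, 1-11, 111-
Prime implicants: -110, 0-01, 000-, 1-11, 111-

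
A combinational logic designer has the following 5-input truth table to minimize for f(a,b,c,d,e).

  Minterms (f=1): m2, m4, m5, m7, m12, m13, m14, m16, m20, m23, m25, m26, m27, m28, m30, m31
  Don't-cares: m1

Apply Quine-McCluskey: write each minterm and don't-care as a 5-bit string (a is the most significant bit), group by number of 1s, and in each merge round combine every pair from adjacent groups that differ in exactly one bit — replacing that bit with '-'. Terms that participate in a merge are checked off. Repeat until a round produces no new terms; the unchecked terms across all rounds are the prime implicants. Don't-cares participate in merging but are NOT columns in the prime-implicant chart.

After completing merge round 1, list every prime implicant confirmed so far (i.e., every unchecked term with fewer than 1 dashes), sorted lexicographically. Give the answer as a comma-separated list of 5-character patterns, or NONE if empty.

00010

Round 0: 00001✓ 00010 00100✓ 00101✓ 00111✓ 01100✓ 01101✓ 01110✓ 10000✓ 10100✓ 10111✓ 11001✓ 11010✓ 11011✓ 11100✓ 11110✓ 11111✓
Round 1: -0100✓ -0111 -1100✓ -1110✓ 0-100✓ 0-101✓ 00-01 001-1 0010-✓ 011-0✓ 0110-✓ 1-100✓ 1-111 10-00 11-10✓ 11-11✓ 110-1 1101-✓ 111-0✓ 1111-✓
Round 2: --100 -11-0 0-10- 11-1-
PIs = {--100, -0111, -11-0, 0-10-, 00-01, 00010, 001-1, 1-111, 10-00, 11-1-, 110-1}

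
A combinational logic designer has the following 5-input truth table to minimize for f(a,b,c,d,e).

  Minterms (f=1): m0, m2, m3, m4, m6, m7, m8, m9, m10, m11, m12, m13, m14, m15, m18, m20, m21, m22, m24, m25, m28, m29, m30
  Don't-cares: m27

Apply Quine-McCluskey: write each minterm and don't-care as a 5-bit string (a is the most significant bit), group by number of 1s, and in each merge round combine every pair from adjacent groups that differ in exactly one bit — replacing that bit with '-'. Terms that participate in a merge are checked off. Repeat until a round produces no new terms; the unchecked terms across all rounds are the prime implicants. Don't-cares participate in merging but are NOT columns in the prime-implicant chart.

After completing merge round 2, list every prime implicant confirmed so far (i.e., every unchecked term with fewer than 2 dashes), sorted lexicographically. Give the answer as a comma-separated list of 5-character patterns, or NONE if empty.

Round 0: 00000✓ 00010✓ 00011✓ 00100✓ 00110✓ 00111✓ 01000✓ 01001✓ 01010✓ 01011✓ 01100✓ 01101✓ 01110✓ 01111✓ 10010✓ 10100✓ 10101✓ 10110✓ 11000✓ 11001✓ 11011✓ 11100✓ 11101✓ 11110✓
Round 1: -0010✓ -0100✓ -0110✓ -1000✓ -1001✓ -1011✓ -1100✓ -1101✓ -1110✓ 0-000✓ 0-010✓ 0-011✓ 0-100✓ 0-110✓ 0-111✓ 00-00✓ 00-10✓ 00-11✓ 000-0✓ 0001-✓ 001-0✓ 0011-✓ 01-00✓ 01-01✓ 01-10✓ 01-11✓ 010-0✓ 010-1✓ 0100-✓ 0101-✓ 011-0✓ 011-1✓ 0110-✓ 0111-✓ 1-100✓ 1-101✓ 1-110✓ 10-10✓ 101-0✓ 1010-✓ 11-00✓ 11-01✓ 110-1✓ 1100-✓ 111-0✓ 1110-✓
Round 2: --100✓ --110✓ -0-10 -01-0✓ -1-00✓ -1-01✓ -10-1 -100-✓ -11-0✓ -110-✓ 0--00✓ 0--10✓ 0--11✓ 0-0-0✓ 0-01-✓ 0-1-0✓ 0-11-✓ 00--0✓ 00-1-✓ 01--0✓ 01--1✓ 01-0-✓ 01-1-✓ 010--✓ 011--✓ 1-1-0✓ 1-10- 11-0-✓
Round 3: --1-0 -1-0- 0---0 0--1- 01---
PIs = {--1-0, -0-10, -1-0-, -10-1, 0---0, 0--1-, 01---, 1-10-}

NONE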